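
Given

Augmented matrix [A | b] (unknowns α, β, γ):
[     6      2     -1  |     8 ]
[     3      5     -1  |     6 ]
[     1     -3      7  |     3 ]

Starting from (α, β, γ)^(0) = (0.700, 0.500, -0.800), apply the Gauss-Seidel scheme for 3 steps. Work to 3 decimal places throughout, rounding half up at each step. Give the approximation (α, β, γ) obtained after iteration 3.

Iteration 1:
  α = (8 - (2)·0.500 - (-1)·-0.800) / (6) = 1.033
  β = (6 - (3)·1.033 - (-1)·-0.800) / (5) = 0.420
  γ = (3 - (1)·1.033 - (-3)·0.420) / (7) = 0.461
Iteration 2:
  α = (8 - (2)·0.420 - (-1)·0.461) / (6) = 1.270
  β = (6 - (3)·1.270 - (-1)·0.461) / (5) = 0.530
  γ = (3 - (1)·1.270 - (-3)·0.530) / (7) = 0.474
Iteration 3:
  α = (8 - (2)·0.530 - (-1)·0.474) / (6) = 1.236
  β = (6 - (3)·1.236 - (-1)·0.474) / (5) = 0.553
  γ = (3 - (1)·1.236 - (-3)·0.553) / (7) = 0.489

(1.236, 0.553, 0.489)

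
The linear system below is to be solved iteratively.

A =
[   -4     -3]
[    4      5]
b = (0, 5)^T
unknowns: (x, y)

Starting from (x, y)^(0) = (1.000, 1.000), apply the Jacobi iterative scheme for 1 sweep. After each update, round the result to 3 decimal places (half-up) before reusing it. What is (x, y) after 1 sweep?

Iteration 1:
  x = (0 - (-3)·1.000) / (-4) = -0.750
  y = (5 - (4)·1.000) / (5) = 0.200

(-0.750, 0.200)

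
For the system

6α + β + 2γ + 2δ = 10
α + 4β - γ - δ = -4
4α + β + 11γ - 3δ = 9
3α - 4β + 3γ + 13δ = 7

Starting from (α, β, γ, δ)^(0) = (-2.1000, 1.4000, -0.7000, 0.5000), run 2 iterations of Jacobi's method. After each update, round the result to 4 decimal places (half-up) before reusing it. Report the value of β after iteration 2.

Iteration 1:
  α = (10 - (1)·1.4000 - (2)·-0.7000 - (2)·0.5000) / (6) = 1.5000
  β = (-4 - (1)·-2.1000 - (-1)·-0.7000 - (-1)·0.5000) / (4) = -0.5250
  γ = (9 - (4)·-2.1000 - (1)·1.4000 - (-3)·0.5000) / (11) = 1.5909
  δ = (7 - (3)·-2.1000 - (-4)·1.4000 - (3)·-0.7000) / (13) = 1.6154
Iteration 2:
  α = (10 - (1)·-0.5250 - (2)·1.5909 - (2)·1.6154) / (6) = 0.6854
  β = (-4 - (1)·1.5000 - (-1)·1.5909 - (-1)·1.6154) / (4) = -0.5734
  γ = (9 - (4)·1.5000 - (1)·-0.5250 - (-3)·1.6154) / (11) = 0.7610
  δ = (7 - (3)·1.5000 - (-4)·-0.5250 - (3)·1.5909) / (13) = -0.3364

-0.5734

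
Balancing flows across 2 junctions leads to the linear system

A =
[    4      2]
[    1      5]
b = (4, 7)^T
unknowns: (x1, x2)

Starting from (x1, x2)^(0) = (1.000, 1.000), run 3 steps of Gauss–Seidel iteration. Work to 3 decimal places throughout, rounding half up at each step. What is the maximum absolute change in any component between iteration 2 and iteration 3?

0.015

Iteration 1:
  x1 = (4 - (2)·1.000) / (4) = 0.500
  x2 = (7 - (1)·0.500) / (5) = 1.300
Iteration 2:
  x1 = (4 - (2)·1.300) / (4) = 0.350
  x2 = (7 - (1)·0.350) / (5) = 1.330
Iteration 3:
  x1 = (4 - (2)·1.330) / (4) = 0.335
  x2 = (7 - (1)·0.335) / (5) = 1.333
Change: (-0.015, 0.003) → max |·| = 0.015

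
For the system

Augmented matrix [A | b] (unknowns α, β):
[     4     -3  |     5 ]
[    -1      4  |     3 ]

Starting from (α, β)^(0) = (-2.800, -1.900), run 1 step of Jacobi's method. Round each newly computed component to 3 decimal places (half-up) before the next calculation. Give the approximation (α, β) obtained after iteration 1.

Iteration 1:
  α = (5 - (-3)·-1.900) / (4) = -0.175
  β = (3 - (-1)·-2.800) / (4) = 0.050

(-0.175, 0.050)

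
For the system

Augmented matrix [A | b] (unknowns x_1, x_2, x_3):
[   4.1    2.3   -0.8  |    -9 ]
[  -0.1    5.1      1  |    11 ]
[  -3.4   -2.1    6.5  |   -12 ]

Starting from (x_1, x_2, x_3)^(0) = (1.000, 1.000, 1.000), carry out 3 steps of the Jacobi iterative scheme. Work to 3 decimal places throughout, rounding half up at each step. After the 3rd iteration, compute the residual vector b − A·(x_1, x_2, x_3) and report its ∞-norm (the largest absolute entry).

1.048

Iteration 1:
  x_1 = (-9 - (2.3)·1.000 - (-0.8)·1.000) / (4.1) = -2.561
  x_2 = (11 - (-0.1)·1.000 - (1)·1.000) / (5.1) = 1.980
  x_3 = (-12 - (-3.4)·1.000 - (-2.1)·1.000) / (6.5) = -1.000
Iteration 2:
  x_1 = (-9 - (2.3)·1.980 - (-0.8)·-1.000) / (4.1) = -3.501
  x_2 = (11 - (-0.1)·-2.561 - (1)·-1.000) / (5.1) = 2.303
  x_3 = (-12 - (-3.4)·-2.561 - (-2.1)·1.980) / (6.5) = -2.546
Iteration 3:
  x_1 = (-9 - (2.3)·2.303 - (-0.8)·-2.546) / (4.1) = -3.984
  x_2 = (11 - (-0.1)·-3.501 - (1)·-2.546) / (5.1) = 2.587
  x_3 = (-12 - (-3.4)·-3.501 - (-2.1)·2.303) / (6.5) = -2.933
Residual b − A·x = (-0.962, 0.341, -1.048); ∞-norm = 1.048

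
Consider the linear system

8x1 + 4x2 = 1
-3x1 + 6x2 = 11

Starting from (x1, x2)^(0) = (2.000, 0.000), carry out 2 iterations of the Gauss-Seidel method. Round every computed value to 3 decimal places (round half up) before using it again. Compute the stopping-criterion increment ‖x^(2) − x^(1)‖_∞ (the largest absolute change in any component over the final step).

Iteration 1:
  x1 = (1 - (4)·0.000) / (8) = 0.125
  x2 = (11 - (-3)·0.125) / (6) = 1.896
Iteration 2:
  x1 = (1 - (4)·1.896) / (8) = -0.823
  x2 = (11 - (-3)·-0.823) / (6) = 1.422
Change: (-0.948, -0.474) → max |·| = 0.948

0.948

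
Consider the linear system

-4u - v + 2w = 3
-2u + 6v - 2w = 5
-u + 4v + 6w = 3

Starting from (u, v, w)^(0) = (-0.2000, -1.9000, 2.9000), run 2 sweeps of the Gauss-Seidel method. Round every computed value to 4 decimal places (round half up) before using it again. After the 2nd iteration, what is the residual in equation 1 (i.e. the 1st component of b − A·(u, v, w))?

-4.1202

Iteration 1:
  u = (3 - (-1)·-1.9000 - (2)·2.9000) / (-4) = 1.1750
  v = (5 - (-2)·1.1750 - (-2)·2.9000) / (6) = 2.1917
  w = (3 - (-1)·1.1750 - (4)·2.1917) / (6) = -0.7653
Iteration 2:
  u = (3 - (-1)·2.1917 - (2)·-0.7653) / (-4) = -1.6806
  v = (5 - (-2)·-1.6806 - (-2)·-0.7653) / (6) = 0.0180
  w = (3 - (-1)·-1.6806 - (4)·0.0180) / (6) = 0.2079
Residual b − A·x = (-4.1202, 1.9466, 0.0000)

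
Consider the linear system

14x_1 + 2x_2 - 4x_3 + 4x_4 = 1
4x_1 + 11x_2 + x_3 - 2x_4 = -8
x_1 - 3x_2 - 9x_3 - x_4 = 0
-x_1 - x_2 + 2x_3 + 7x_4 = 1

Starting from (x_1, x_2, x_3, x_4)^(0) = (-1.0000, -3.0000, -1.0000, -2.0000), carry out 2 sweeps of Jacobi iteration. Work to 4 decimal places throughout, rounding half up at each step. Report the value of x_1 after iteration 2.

0.5206

Iteration 1:
  x_1 = (1 - (2)·-3.0000 - (-4)·-1.0000 - (4)·-2.0000) / (14) = 0.7857
  x_2 = (-8 - (4)·-1.0000 - (1)·-1.0000 - (-2)·-2.0000) / (11) = -0.6364
  x_3 = (0 - (1)·-1.0000 - (-3)·-3.0000 - (-1)·-2.0000) / (-9) = 1.1111
  x_4 = (1 - (-1)·-1.0000 - (-1)·-3.0000 - (2)·-1.0000) / (7) = -0.1429
Iteration 2:
  x_1 = (1 - (2)·-0.6364 - (-4)·1.1111 - (4)·-0.1429) / (14) = 0.5206
  x_2 = (-8 - (4)·0.7857 - (1)·1.1111 - (-2)·-0.1429) / (11) = -1.1400
  x_3 = (0 - (1)·0.7857 - (-3)·-0.6364 - (-1)·-0.1429) / (-9) = 0.3153
  x_4 = (1 - (-1)·0.7857 - (-1)·-0.6364 - (2)·1.1111) / (7) = -0.1533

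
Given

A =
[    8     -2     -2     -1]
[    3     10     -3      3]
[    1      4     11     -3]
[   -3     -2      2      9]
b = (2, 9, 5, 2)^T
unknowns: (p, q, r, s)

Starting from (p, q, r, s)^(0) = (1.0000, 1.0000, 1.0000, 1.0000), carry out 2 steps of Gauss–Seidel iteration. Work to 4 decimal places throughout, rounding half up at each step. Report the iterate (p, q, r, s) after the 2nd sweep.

Iteration 1:
  p = (2 - (-2)·1.0000 - (-2)·1.0000 - (-1)·1.0000) / (8) = 0.8750
  q = (9 - (3)·0.8750 - (-3)·1.0000 - (3)·1.0000) / (10) = 0.6375
  r = (5 - (1)·0.8750 - (4)·0.6375 - (-3)·1.0000) / (11) = 0.4159
  s = (2 - (-3)·0.8750 - (-2)·0.6375 - (2)·0.4159) / (9) = 0.5631
Iteration 2:
  p = (2 - (-2)·0.6375 - (-2)·0.4159 - (-1)·0.5631) / (8) = 0.5837
  q = (9 - (3)·0.5837 - (-3)·0.4159 - (3)·0.5631) / (10) = 0.6807
  r = (5 - (1)·0.5837 - (4)·0.6807 - (-3)·0.5631) / (11) = 0.3075
  s = (2 - (-3)·0.5837 - (-2)·0.6807 - (2)·0.3075) / (9) = 0.4997

(0.5837, 0.6807, 0.3075, 0.4997)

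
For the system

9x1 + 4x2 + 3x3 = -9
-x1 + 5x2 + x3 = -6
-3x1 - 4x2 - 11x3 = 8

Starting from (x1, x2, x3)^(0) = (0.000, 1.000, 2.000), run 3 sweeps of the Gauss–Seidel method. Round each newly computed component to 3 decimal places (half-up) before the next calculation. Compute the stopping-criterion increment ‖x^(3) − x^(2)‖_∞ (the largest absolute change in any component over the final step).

0.137

Iteration 1:
  x1 = (-9 - (4)·1.000 - (3)·2.000) / (9) = -2.111
  x2 = (-6 - (-1)·-2.111 - (1)·2.000) / (5) = -2.022
  x3 = (8 - (-3)·-2.111 - (-4)·-2.022) / (-11) = 0.584
Iteration 2:
  x1 = (-9 - (4)·-2.022 - (3)·0.584) / (9) = -0.296
  x2 = (-6 - (-1)·-0.296 - (1)·0.584) / (5) = -1.376
  x3 = (8 - (-3)·-0.296 - (-4)·-1.376) / (-11) = -0.146
Iteration 3:
  x1 = (-9 - (4)·-1.376 - (3)·-0.146) / (9) = -0.340
  x2 = (-6 - (-1)·-0.340 - (1)·-0.146) / (5) = -1.239
  x3 = (8 - (-3)·-0.340 - (-4)·-1.239) / (-11) = -0.184
Change: (-0.044, 0.137, -0.038) → max |·| = 0.137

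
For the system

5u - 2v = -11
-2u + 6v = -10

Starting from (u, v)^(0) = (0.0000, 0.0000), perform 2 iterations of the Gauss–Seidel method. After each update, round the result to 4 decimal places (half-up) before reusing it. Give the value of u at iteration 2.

-3.1600

Iteration 1:
  u = (-11 - (-2)·0.0000) / (5) = -2.2000
  v = (-10 - (-2)·-2.2000) / (6) = -2.4000
Iteration 2:
  u = (-11 - (-2)·-2.4000) / (5) = -3.1600
  v = (-10 - (-2)·-3.1600) / (6) = -2.7200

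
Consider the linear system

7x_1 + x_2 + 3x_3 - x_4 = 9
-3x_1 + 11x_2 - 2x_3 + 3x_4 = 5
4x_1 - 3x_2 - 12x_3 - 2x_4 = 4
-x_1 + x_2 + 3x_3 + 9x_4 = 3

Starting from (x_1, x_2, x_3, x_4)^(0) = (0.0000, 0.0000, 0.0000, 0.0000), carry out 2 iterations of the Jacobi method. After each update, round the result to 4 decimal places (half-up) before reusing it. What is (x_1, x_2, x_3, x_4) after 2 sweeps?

(1.4112, 0.6537, -0.0739, 0.5368)

Iteration 1:
  x_1 = (9 - (1)·0.0000 - (3)·0.0000 - (-1)·0.0000) / (7) = 1.2857
  x_2 = (5 - (-3)·0.0000 - (-2)·0.0000 - (3)·0.0000) / (11) = 0.4545
  x_3 = (4 - (4)·0.0000 - (-3)·0.0000 - (-2)·0.0000) / (-12) = -0.3333
  x_4 = (3 - (-1)·0.0000 - (1)·0.0000 - (3)·0.0000) / (9) = 0.3333
Iteration 2:
  x_1 = (9 - (1)·0.4545 - (3)·-0.3333 - (-1)·0.3333) / (7) = 1.4112
  x_2 = (5 - (-3)·1.2857 - (-2)·-0.3333 - (3)·0.3333) / (11) = 0.6537
  x_3 = (4 - (4)·1.2857 - (-3)·0.4545 - (-2)·0.3333) / (-12) = -0.0739
  x_4 = (3 - (-1)·1.2857 - (1)·0.4545 - (3)·-0.3333) / (9) = 0.5368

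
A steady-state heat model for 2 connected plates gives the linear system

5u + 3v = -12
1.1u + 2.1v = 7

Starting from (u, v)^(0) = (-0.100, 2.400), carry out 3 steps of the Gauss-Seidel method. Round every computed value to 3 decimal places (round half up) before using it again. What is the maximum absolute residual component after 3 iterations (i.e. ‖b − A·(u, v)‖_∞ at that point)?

Iteration 1:
  u = (-12 - (3)·2.400) / (5) = -3.840
  v = (7 - (1.1)·-3.840) / (2.1) = 5.345
Iteration 2:
  u = (-12 - (3)·5.345) / (5) = -5.607
  v = (7 - (1.1)·-5.607) / (2.1) = 6.270
Iteration 3:
  u = (-12 - (3)·6.270) / (5) = -6.162
  v = (7 - (1.1)·-6.162) / (2.1) = 6.561
Residual b − A·x = (-0.873, 0.000); ∞-norm = 0.873

0.873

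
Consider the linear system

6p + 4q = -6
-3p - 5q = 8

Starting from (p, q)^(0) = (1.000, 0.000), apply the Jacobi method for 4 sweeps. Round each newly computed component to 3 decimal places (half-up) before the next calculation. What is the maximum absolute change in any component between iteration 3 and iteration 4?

Iteration 1:
  p = (-6 - (4)·0.000) / (6) = -1.000
  q = (8 - (-3)·1.000) / (-5) = -2.200
Iteration 2:
  p = (-6 - (4)·-2.200) / (6) = 0.467
  q = (8 - (-3)·-1.000) / (-5) = -1.000
Iteration 3:
  p = (-6 - (4)·-1.000) / (6) = -0.333
  q = (8 - (-3)·0.467) / (-5) = -1.880
Iteration 4:
  p = (-6 - (4)·-1.880) / (6) = 0.253
  q = (8 - (-3)·-0.333) / (-5) = -1.400
Change: (0.586, 0.480) → max |·| = 0.586

0.586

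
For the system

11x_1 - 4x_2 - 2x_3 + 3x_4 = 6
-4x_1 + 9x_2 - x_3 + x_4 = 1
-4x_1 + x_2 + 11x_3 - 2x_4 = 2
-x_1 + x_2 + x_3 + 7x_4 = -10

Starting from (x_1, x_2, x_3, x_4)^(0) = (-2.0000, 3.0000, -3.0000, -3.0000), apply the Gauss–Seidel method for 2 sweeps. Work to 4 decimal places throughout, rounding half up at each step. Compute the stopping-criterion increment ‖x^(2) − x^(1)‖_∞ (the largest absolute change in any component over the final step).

Iteration 1:
  x_1 = (6 - (-4)·3.0000 - (-2)·-3.0000 - (3)·-3.0000) / (11) = 1.9091
  x_2 = (1 - (-4)·1.9091 - (-1)·-3.0000 - (1)·-3.0000) / (9) = 0.9596
  x_3 = (2 - (-4)·1.9091 - (1)·0.9596 - (-2)·-3.0000) / (11) = 0.2433
  x_4 = (-10 - (-1)·1.9091 - (1)·0.9596 - (1)·0.2433) / (7) = -1.3277
Iteration 2:
  x_1 = (6 - (-4)·0.9596 - (-2)·0.2433 - (3)·-1.3277) / (11) = 1.3007
  x_2 = (1 - (-4)·1.3007 - (-1)·0.2433 - (1)·-1.3277) / (9) = 0.8638
  x_3 = (2 - (-4)·1.3007 - (1)·0.8638 - (-2)·-1.3277) / (11) = 0.3349
  x_4 = (-10 - (-1)·1.3007 - (1)·0.8638 - (1)·0.3349) / (7) = -1.4140
Change: (-0.6084, -0.0958, 0.0916, -0.0863) → max |·| = 0.6084

0.6084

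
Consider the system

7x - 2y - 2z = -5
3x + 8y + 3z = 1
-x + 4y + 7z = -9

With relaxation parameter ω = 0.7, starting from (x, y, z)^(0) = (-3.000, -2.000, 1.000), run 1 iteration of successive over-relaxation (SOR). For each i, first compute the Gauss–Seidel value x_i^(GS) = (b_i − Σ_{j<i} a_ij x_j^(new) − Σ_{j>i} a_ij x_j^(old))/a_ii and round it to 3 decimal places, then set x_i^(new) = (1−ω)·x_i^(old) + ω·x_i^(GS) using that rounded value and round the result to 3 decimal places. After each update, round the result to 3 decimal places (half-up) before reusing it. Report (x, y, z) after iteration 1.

Iteration 1:
  x: GS value = (-5 - (-2)·-2.000 - (-2)·1.000) / (7) = -1.000;  x ← (1−ω)·-3.000 + ω·-1.000 = -1.600
  y: GS value = (1 - (3)·-1.600 - (3)·1.000) / (8) = 0.350;  y ← (1−ω)·-2.000 + ω·0.350 = -0.355
  z: GS value = (-9 - (-1)·-1.600 - (4)·-0.355) / (7) = -1.311;  z ← (1−ω)·1.000 + ω·-1.311 = -0.618

(-1.600, -0.355, -0.618)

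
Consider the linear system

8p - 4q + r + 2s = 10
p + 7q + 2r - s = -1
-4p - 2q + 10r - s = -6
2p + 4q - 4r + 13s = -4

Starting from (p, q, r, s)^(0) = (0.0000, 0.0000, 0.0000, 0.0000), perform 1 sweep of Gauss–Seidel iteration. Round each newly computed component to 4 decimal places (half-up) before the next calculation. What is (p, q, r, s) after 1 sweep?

Iteration 1:
  p = (10 - (-4)·0.0000 - (1)·0.0000 - (2)·0.0000) / (8) = 1.2500
  q = (-1 - (1)·1.2500 - (2)·0.0000 - (-1)·0.0000) / (7) = -0.3214
  r = (-6 - (-4)·1.2500 - (-2)·-0.3214 - (-1)·0.0000) / (10) = -0.1643
  s = (-4 - (2)·1.2500 - (4)·-0.3214 - (-4)·-0.1643) / (13) = -0.4517

(1.2500, -0.3214, -0.1643, -0.4517)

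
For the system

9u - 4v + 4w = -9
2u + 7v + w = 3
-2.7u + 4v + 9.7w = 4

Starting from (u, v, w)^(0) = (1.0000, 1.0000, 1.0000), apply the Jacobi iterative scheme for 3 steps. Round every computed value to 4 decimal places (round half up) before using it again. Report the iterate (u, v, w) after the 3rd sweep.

(-0.7598, 0.7305, -0.1786)

Iteration 1:
  u = (-9 - (-4)·1.0000 - (4)·1.0000) / (9) = -1.0000
  v = (3 - (2)·1.0000 - (1)·1.0000) / (7) = 0.0000
  w = (4 - (-2.7)·1.0000 - (4)·1.0000) / (9.7) = 0.2784
Iteration 2:
  u = (-9 - (-4)·0.0000 - (4)·0.2784) / (9) = -1.1237
  v = (3 - (2)·-1.0000 - (1)·0.2784) / (7) = 0.6745
  w = (4 - (-2.7)·-1.0000 - (4)·0.0000) / (9.7) = 0.1340
Iteration 3:
  u = (-9 - (-4)·0.6745 - (4)·0.1340) / (9) = -0.7598
  v = (3 - (2)·-1.1237 - (1)·0.1340) / (7) = 0.7305
  w = (4 - (-2.7)·-1.1237 - (4)·0.6745) / (9.7) = -0.1786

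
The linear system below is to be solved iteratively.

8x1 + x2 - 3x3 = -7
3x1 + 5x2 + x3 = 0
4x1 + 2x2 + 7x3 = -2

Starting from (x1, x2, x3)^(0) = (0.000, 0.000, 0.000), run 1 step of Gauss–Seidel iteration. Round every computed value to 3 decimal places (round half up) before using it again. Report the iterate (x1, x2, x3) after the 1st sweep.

(-0.875, 0.525, 0.064)

Iteration 1:
  x1 = (-7 - (1)·0.000 - (-3)·0.000) / (8) = -0.875
  x2 = (0 - (3)·-0.875 - (1)·0.000) / (5) = 0.525
  x3 = (-2 - (4)·-0.875 - (2)·0.525) / (7) = 0.064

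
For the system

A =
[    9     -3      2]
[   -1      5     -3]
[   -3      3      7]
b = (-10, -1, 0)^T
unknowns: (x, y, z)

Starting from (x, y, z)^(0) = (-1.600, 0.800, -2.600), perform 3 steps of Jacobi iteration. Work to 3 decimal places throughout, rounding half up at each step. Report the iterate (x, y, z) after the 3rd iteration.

Iteration 1:
  x = (-10 - (-3)·0.800 - (2)·-2.600) / (9) = -0.267
  y = (-1 - (-1)·-1.600 - (-3)·-2.600) / (5) = -2.080
  z = (0 - (-3)·-1.600 - (3)·0.800) / (7) = -1.029
Iteration 2:
  x = (-10 - (-3)·-2.080 - (2)·-1.029) / (9) = -1.576
  y = (-1 - (-1)·-0.267 - (-3)·-1.029) / (5) = -0.871
  z = (0 - (-3)·-0.267 - (3)·-2.080) / (7) = 0.777
Iteration 3:
  x = (-10 - (-3)·-0.871 - (2)·0.777) / (9) = -1.574
  y = (-1 - (-1)·-1.576 - (-3)·0.777) / (5) = -0.049
  z = (0 - (-3)·-1.576 - (3)·-0.871) / (7) = -0.302

(-1.574, -0.049, -0.302)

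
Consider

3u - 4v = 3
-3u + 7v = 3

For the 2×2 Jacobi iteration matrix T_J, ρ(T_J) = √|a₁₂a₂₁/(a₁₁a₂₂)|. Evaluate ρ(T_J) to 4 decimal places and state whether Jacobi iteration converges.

0.7559

a₁₂a₂₁/(a₁₁a₂₂) = (-4)·(-3) / ((3)·(7)) = 0.571429
ρ = √|0.571429| = √0.571429 = 0.7559
ρ < 1, so Jacobi converges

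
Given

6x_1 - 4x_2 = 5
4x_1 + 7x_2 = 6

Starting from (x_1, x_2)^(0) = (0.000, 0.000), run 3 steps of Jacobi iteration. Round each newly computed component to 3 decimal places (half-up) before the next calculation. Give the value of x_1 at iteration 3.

Iteration 1:
  x_1 = (5 - (-4)·0.000) / (6) = 0.833
  x_2 = (6 - (4)·0.000) / (7) = 0.857
Iteration 2:
  x_1 = (5 - (-4)·0.857) / (6) = 1.405
  x_2 = (6 - (4)·0.833) / (7) = 0.381
Iteration 3:
  x_1 = (5 - (-4)·0.381) / (6) = 1.087
  x_2 = (6 - (4)·1.405) / (7) = 0.054

1.087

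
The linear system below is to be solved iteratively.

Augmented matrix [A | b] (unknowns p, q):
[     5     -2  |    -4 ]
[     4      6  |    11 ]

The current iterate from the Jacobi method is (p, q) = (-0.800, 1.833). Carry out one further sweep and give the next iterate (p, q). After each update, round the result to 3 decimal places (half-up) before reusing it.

(-0.067, 2.367)

One sweep:
  p = (-4 - (-2)·1.833) / (5) = -0.067
  q = (11 - (4)·-0.800) / (6) = 2.367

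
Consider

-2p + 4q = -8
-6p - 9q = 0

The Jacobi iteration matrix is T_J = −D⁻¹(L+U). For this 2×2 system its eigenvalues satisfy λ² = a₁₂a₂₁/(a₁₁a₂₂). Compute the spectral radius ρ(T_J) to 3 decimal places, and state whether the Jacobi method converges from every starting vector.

1.155

a₁₂a₂₁/(a₁₁a₂₂) = (4)·(-6) / ((-2)·(-9)) = -1.333333
ρ = √|-1.333333| = √1.333333 = 1.155
ρ > 1, so Jacobi diverges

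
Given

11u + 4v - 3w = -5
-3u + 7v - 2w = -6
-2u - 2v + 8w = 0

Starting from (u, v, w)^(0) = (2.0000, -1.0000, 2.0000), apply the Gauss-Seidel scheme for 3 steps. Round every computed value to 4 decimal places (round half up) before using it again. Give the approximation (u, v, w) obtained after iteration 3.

Iteration 1:
  u = (-5 - (4)·-1.0000 - (-3)·2.0000) / (11) = 0.4545
  v = (-6 - (-3)·0.4545 - (-2)·2.0000) / (7) = -0.0909
  w = (0 - (-2)·0.4545 - (-2)·-0.0909) / (8) = 0.0909
Iteration 2:
  u = (-5 - (4)·-0.0909 - (-3)·0.0909) / (11) = -0.3967
  v = (-6 - (-3)·-0.3967 - (-2)·0.0909) / (7) = -1.0012
  w = (0 - (-2)·-0.3967 - (-2)·-1.0012) / (8) = -0.3495
Iteration 3:
  u = (-5 - (4)·-1.0012 - (-3)·-0.3495) / (11) = -0.1858
  v = (-6 - (-3)·-0.1858 - (-2)·-0.3495) / (7) = -1.0366
  w = (0 - (-2)·-0.1858 - (-2)·-1.0366) / (8) = -0.3056

(-0.1858, -1.0366, -0.3056)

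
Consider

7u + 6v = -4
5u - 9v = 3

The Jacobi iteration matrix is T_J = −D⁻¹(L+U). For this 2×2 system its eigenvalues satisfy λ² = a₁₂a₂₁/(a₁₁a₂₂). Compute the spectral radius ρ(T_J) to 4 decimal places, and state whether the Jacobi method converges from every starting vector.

0.6901

a₁₂a₂₁/(a₁₁a₂₂) = (6)·(5) / ((7)·(-9)) = -0.476190
ρ = √|-0.476190| = √0.476190 = 0.6901
ρ < 1, so Jacobi converges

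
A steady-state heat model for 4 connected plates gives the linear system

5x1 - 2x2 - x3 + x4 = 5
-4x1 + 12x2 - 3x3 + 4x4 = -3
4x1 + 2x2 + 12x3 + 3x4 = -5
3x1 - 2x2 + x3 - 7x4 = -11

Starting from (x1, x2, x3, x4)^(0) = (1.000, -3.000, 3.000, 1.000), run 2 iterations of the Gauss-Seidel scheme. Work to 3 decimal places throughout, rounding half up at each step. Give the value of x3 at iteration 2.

Iteration 1:
  x1 = (5 - (-2)·-3.000 - (-1)·3.000 - (1)·1.000) / (5) = 0.200
  x2 = (-3 - (-4)·0.200 - (-3)·3.000 - (4)·1.000) / (12) = 0.233
  x3 = (-5 - (4)·0.200 - (2)·0.233 - (3)·1.000) / (12) = -0.772
  x4 = (-11 - (3)·0.200 - (-2)·0.233 - (1)·-0.772) / (-7) = 1.480
Iteration 2:
  x1 = (5 - (-2)·0.233 - (-1)·-0.772 - (1)·1.480) / (5) = 0.643
  x2 = (-3 - (-4)·0.643 - (-3)·-0.772 - (4)·1.480) / (12) = -0.722
  x3 = (-5 - (4)·0.643 - (2)·-0.722 - (3)·1.480) / (12) = -0.881
  x4 = (-11 - (3)·0.643 - (-2)·-0.722 - (1)·-0.881) / (-7) = 1.927

-0.881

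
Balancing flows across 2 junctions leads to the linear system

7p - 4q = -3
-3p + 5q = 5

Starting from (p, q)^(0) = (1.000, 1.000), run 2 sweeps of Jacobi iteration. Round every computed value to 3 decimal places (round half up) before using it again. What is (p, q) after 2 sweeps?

(0.486, 1.086)

Iteration 1:
  p = (-3 - (-4)·1.000) / (7) = 0.143
  q = (5 - (-3)·1.000) / (5) = 1.600
Iteration 2:
  p = (-3 - (-4)·1.600) / (7) = 0.486
  q = (5 - (-3)·0.143) / (5) = 1.086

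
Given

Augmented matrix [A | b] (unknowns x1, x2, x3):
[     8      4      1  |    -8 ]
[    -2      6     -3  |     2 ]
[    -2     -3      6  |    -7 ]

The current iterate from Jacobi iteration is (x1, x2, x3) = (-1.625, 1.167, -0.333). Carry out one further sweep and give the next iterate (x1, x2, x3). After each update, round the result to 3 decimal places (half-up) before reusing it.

(-1.542, -0.375, -1.125)

One sweep:
  x1 = (-8 - (4)·1.167 - (1)·-0.333) / (8) = -1.542
  x2 = (2 - (-2)·-1.625 - (-3)·-0.333) / (6) = -0.375
  x3 = (-7 - (-2)·-1.625 - (-3)·1.167) / (6) = -1.125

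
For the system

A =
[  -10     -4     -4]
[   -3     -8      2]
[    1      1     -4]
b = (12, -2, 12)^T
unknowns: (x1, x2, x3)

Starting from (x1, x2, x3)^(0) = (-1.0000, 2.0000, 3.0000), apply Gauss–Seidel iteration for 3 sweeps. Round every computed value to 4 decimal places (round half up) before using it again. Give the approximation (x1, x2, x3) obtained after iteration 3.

(0.2130, -0.6455, -3.1081)

Iteration 1:
  x1 = (12 - (-4)·2.0000 - (-4)·3.0000) / (-10) = -3.2000
  x2 = (-2 - (-3)·-3.2000 - (2)·3.0000) / (-8) = 2.2000
  x3 = (12 - (1)·-3.2000 - (1)·2.2000) / (-4) = -3.2500
Iteration 2:
  x1 = (12 - (-4)·2.2000 - (-4)·-3.2500) / (-10) = -0.7800
  x2 = (-2 - (-3)·-0.7800 - (2)·-3.2500) / (-8) = -0.2700
  x3 = (12 - (1)·-0.7800 - (1)·-0.2700) / (-4) = -3.2625
Iteration 3:
  x1 = (12 - (-4)·-0.2700 - (-4)·-3.2625) / (-10) = 0.2130
  x2 = (-2 - (-3)·0.2130 - (2)·-3.2625) / (-8) = -0.6455
  x3 = (12 - (1)·0.2130 - (1)·-0.6455) / (-4) = -3.1081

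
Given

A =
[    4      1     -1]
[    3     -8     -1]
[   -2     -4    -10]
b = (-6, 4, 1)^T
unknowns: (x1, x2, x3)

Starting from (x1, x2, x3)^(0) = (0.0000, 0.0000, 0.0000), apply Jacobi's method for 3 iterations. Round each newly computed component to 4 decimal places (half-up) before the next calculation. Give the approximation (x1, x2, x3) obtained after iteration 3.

Iteration 1:
  x1 = (-6 - (1)·0.0000 - (-1)·0.0000) / (4) = -1.5000
  x2 = (4 - (3)·0.0000 - (-1)·0.0000) / (-8) = -0.5000
  x3 = (1 - (-2)·0.0000 - (-4)·0.0000) / (-10) = -0.1000
Iteration 2:
  x1 = (-6 - (1)·-0.5000 - (-1)·-0.1000) / (4) = -1.4000
  x2 = (4 - (3)·-1.5000 - (-1)·-0.1000) / (-8) = -1.0500
  x3 = (1 - (-2)·-1.5000 - (-4)·-0.5000) / (-10) = 0.4000
Iteration 3:
  x1 = (-6 - (1)·-1.0500 - (-1)·0.4000) / (4) = -1.1375
  x2 = (4 - (3)·-1.4000 - (-1)·0.4000) / (-8) = -1.0750
  x3 = (1 - (-2)·-1.4000 - (-4)·-1.0500) / (-10) = 0.6000

(-1.1375, -1.0750, 0.6000)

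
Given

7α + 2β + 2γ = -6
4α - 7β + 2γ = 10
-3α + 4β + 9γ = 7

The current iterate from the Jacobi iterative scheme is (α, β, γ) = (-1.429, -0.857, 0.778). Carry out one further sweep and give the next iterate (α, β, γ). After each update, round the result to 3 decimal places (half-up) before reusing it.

(-0.835, -2.023, 0.682)

One sweep:
  α = (-6 - (2)·-0.857 - (2)·0.778) / (7) = -0.835
  β = (10 - (4)·-1.429 - (2)·0.778) / (-7) = -2.023
  γ = (7 - (-3)·-1.429 - (4)·-0.857) / (9) = 0.682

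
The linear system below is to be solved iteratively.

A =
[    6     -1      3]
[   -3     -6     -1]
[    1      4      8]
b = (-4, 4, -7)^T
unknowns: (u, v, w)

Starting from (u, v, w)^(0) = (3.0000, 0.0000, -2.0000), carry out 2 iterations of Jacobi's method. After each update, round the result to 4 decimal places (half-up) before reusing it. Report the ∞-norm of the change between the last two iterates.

1.2500

Iteration 1:
  u = (-4 - (-1)·0.0000 - (3)·-2.0000) / (6) = 0.3333
  v = (4 - (-3)·3.0000 - (-1)·-2.0000) / (-6) = -1.8333
  w = (-7 - (1)·3.0000 - (4)·0.0000) / (8) = -1.2500
Iteration 2:
  u = (-4 - (-1)·-1.8333 - (3)·-1.2500) / (6) = -0.3472
  v = (4 - (-3)·0.3333 - (-1)·-1.2500) / (-6) = -0.6250
  w = (-7 - (1)·0.3333 - (4)·-1.8333) / (8) = 0.0000
Change: (-0.6805, 1.2083, 1.2500) → max |·| = 1.2500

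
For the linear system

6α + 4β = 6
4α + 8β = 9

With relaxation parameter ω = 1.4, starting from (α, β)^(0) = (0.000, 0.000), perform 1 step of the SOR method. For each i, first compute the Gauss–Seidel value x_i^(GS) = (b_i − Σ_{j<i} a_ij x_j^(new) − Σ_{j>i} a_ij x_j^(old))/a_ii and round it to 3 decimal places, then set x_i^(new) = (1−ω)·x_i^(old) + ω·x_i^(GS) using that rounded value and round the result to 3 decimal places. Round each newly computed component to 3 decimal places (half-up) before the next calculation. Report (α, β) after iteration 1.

Iteration 1:
  α: GS value = (6 - (4)·0.000) / (6) = 1.000;  α ← (1−ω)·0.000 + ω·1.000 = 1.400
  β: GS value = (9 - (4)·1.400) / (8) = 0.425;  β ← (1−ω)·0.000 + ω·0.425 = 0.595

(1.400, 0.595)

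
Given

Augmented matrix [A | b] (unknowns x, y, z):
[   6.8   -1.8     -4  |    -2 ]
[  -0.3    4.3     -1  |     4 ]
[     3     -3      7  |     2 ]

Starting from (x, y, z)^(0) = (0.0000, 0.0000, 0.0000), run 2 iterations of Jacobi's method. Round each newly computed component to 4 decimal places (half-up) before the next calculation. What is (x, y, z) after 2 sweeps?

(0.1202, 0.9762, 0.8104)

Iteration 1:
  x = (-2 - (-1.8)·0.0000 - (-4)·0.0000) / (6.8) = -0.2941
  y = (4 - (-0.3)·0.0000 - (-1)·0.0000) / (4.3) = 0.9302
  z = (2 - (3)·0.0000 - (-3)·0.0000) / (7) = 0.2857
Iteration 2:
  x = (-2 - (-1.8)·0.9302 - (-4)·0.2857) / (6.8) = 0.1202
  y = (4 - (-0.3)·-0.2941 - (-1)·0.2857) / (4.3) = 0.9762
  z = (2 - (3)·-0.2941 - (-3)·0.9302) / (7) = 0.8104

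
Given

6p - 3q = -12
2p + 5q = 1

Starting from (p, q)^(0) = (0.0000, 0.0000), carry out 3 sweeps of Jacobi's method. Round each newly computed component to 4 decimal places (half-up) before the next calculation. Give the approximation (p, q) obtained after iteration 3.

(-1.5000, 0.9600)

Iteration 1:
  p = (-12 - (-3)·0.0000) / (6) = -2.0000
  q = (1 - (2)·0.0000) / (5) = 0.2000
Iteration 2:
  p = (-12 - (-3)·0.2000) / (6) = -1.9000
  q = (1 - (2)·-2.0000) / (5) = 1.0000
Iteration 3:
  p = (-12 - (-3)·1.0000) / (6) = -1.5000
  q = (1 - (2)·-1.9000) / (5) = 0.9600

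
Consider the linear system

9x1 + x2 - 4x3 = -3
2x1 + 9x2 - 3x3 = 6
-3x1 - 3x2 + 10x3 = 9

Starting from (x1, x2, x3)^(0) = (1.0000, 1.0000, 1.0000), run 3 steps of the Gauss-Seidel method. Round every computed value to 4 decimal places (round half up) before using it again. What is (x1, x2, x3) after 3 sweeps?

Iteration 1:
  x1 = (-3 - (1)·1.0000 - (-4)·1.0000) / (9) = 0.0000
  x2 = (6 - (2)·0.0000 - (-3)·1.0000) / (9) = 1.0000
  x3 = (9 - (-3)·0.0000 - (-3)·1.0000) / (10) = 1.2000
Iteration 2:
  x1 = (-3 - (1)·1.0000 - (-4)·1.2000) / (9) = 0.0889
  x2 = (6 - (2)·0.0889 - (-3)·1.2000) / (9) = 1.0469
  x3 = (9 - (-3)·0.0889 - (-3)·1.0469) / (10) = 1.2407
Iteration 3:
  x1 = (-3 - (1)·1.0469 - (-4)·1.2407) / (9) = 0.1018
  x2 = (6 - (2)·0.1018 - (-3)·1.2407) / (9) = 1.0576
  x3 = (9 - (-3)·0.1018 - (-3)·1.0576) / (10) = 1.2478

(0.1018, 1.0576, 1.2478)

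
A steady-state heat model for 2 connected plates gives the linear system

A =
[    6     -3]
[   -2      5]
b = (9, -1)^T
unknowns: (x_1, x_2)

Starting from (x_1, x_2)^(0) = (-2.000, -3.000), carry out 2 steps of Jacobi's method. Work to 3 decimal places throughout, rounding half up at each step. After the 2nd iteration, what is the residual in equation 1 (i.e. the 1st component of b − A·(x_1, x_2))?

2.400

Iteration 1:
  x_1 = (9 - (-3)·-3.000) / (6) = 0.000
  x_2 = (-1 - (-2)·-2.000) / (5) = -1.000
Iteration 2:
  x_1 = (9 - (-3)·-1.000) / (6) = 1.000
  x_2 = (-1 - (-2)·0.000) / (5) = -0.200
Residual b − A·x = (2.400, 2.000)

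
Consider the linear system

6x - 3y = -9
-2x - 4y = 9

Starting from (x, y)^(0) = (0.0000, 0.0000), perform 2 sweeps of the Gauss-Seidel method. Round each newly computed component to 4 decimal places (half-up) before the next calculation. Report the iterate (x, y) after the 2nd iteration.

Iteration 1:
  x = (-9 - (-3)·0.0000) / (6) = -1.5000
  y = (9 - (-2)·-1.5000) / (-4) = -1.5000
Iteration 2:
  x = (-9 - (-3)·-1.5000) / (6) = -2.2500
  y = (9 - (-2)·-2.2500) / (-4) = -1.1250

(-2.2500, -1.1250)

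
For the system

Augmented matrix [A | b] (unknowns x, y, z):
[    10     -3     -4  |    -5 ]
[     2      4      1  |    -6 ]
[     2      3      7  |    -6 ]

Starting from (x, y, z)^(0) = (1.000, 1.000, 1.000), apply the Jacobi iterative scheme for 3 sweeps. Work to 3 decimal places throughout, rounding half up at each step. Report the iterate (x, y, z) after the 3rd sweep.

(-0.842, -0.611, 0.175)

Iteration 1:
  x = (-5 - (-3)·1.000 - (-4)·1.000) / (10) = 0.200
  y = (-6 - (2)·1.000 - (1)·1.000) / (4) = -2.250
  z = (-6 - (2)·1.000 - (3)·1.000) / (7) = -1.571
Iteration 2:
  x = (-5 - (-3)·-2.250 - (-4)·-1.571) / (10) = -1.803
  y = (-6 - (2)·0.200 - (1)·-1.571) / (4) = -1.207
  z = (-6 - (2)·0.200 - (3)·-2.250) / (7) = 0.050
Iteration 3:
  x = (-5 - (-3)·-1.207 - (-4)·0.050) / (10) = -0.842
  y = (-6 - (2)·-1.803 - (1)·0.050) / (4) = -0.611
  z = (-6 - (2)·-1.803 - (3)·-1.207) / (7) = 0.175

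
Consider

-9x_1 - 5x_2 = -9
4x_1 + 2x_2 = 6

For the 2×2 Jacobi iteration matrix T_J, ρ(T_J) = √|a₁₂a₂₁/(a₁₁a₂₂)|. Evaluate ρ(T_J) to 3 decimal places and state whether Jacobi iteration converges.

a₁₂a₂₁/(a₁₁a₂₂) = (-5)·(4) / ((-9)·(2)) = 1.111111
ρ = √|1.111111| = √1.111111 = 1.054
ρ > 1, so Jacobi diverges

1.054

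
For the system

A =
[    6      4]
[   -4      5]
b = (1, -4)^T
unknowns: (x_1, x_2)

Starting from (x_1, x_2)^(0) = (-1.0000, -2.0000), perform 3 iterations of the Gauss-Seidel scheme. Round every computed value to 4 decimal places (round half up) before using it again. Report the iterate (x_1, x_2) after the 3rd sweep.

Iteration 1:
  x_1 = (1 - (4)·-2.0000) / (6) = 1.5000
  x_2 = (-4 - (-4)·1.5000) / (5) = 0.4000
Iteration 2:
  x_1 = (1 - (4)·0.4000) / (6) = -0.1000
  x_2 = (-4 - (-4)·-0.1000) / (5) = -0.8800
Iteration 3:
  x_1 = (1 - (4)·-0.8800) / (6) = 0.7533
  x_2 = (-4 - (-4)·0.7533) / (5) = -0.1974

(0.7533, -0.1974)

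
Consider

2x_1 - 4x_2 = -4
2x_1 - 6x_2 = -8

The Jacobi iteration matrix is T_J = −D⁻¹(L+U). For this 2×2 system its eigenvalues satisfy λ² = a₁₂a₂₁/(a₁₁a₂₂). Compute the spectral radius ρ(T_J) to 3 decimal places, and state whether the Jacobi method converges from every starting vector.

0.816

a₁₂a₂₁/(a₁₁a₂₂) = (-4)·(2) / ((2)·(-6)) = 0.666667
ρ = √|0.666667| = √0.666667 = 0.816
ρ < 1, so Jacobi converges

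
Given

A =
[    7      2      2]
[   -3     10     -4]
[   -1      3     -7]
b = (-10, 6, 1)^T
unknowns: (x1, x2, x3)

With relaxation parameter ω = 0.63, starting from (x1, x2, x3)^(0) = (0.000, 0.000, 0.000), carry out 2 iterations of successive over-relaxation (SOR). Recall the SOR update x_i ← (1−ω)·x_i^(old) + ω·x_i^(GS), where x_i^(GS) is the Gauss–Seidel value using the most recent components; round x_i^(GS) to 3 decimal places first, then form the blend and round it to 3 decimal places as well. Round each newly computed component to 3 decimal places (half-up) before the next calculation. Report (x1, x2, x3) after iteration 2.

Iteration 1:
  x1: GS value = (-10 - (2)·0.000 - (2)·0.000) / (7) = -1.429;  x1 ← (1−ω)·0.000 + ω·-1.429 = -0.900
  x2: GS value = (6 - (-3)·-0.900 - (-4)·0.000) / (10) = 0.330;  x2 ← (1−ω)·0.000 + ω·0.330 = 0.208
  x3: GS value = (1 - (-1)·-0.900 - (3)·0.208) / (-7) = 0.075;  x3 ← (1−ω)·0.000 + ω·0.075 = 0.047
Iteration 2:
  x1: GS value = (-10 - (2)·0.208 - (2)·0.047) / (7) = -1.501;  x1 ← (1−ω)·-0.900 + ω·-1.501 = -1.279
  x2: GS value = (6 - (-3)·-1.279 - (-4)·0.047) / (10) = 0.235;  x2 ← (1−ω)·0.208 + ω·0.235 = 0.225
  x3: GS value = (1 - (-1)·-1.279 - (3)·0.225) / (-7) = 0.136;  x3 ← (1−ω)·0.047 + ω·0.136 = 0.103

(-1.279, 0.225, 0.103)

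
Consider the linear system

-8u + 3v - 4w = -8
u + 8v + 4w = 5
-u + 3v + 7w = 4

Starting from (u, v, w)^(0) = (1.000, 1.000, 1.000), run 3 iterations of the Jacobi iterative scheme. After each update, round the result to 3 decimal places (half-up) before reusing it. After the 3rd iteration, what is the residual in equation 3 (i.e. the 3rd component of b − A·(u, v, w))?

Iteration 1:
  u = (-8 - (3)·1.000 - (-4)·1.000) / (-8) = 0.875
  v = (5 - (1)·1.000 - (4)·1.000) / (8) = 0.000
  w = (4 - (-1)·1.000 - (3)·1.000) / (7) = 0.286
Iteration 2:
  u = (-8 - (3)·0.000 - (-4)·0.286) / (-8) = 0.857
  v = (5 - (1)·0.875 - (4)·0.286) / (8) = 0.373
  w = (4 - (-1)·0.875 - (3)·0.000) / (7) = 0.696
Iteration 3:
  u = (-8 - (3)·0.373 - (-4)·0.696) / (-8) = 0.792
  v = (5 - (1)·0.857 - (4)·0.696) / (8) = 0.170
  w = (4 - (-1)·0.857 - (3)·0.373) / (7) = 0.534
Residual b − A·x = (-0.038, 0.712, 0.544)

0.544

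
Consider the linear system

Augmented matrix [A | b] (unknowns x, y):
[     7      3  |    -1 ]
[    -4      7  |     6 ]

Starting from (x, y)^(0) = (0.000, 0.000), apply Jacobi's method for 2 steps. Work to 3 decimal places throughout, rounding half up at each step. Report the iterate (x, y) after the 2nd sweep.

Iteration 1:
  x = (-1 - (3)·0.000) / (7) = -0.143
  y = (6 - (-4)·0.000) / (7) = 0.857
Iteration 2:
  x = (-1 - (3)·0.857) / (7) = -0.510
  y = (6 - (-4)·-0.143) / (7) = 0.775

(-0.510, 0.775)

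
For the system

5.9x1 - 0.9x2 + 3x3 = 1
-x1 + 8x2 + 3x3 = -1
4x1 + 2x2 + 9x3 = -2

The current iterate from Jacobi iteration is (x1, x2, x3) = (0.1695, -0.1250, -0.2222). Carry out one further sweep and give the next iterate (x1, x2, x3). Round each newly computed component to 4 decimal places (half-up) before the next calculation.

(0.2634, -0.0205, -0.2698)

One sweep:
  x1 = (1 - (-0.9)·-0.1250 - (3)·-0.2222) / (5.9) = 0.2634
  x2 = (-1 - (-1)·0.1695 - (3)·-0.2222) / (8) = -0.0205
  x3 = (-2 - (4)·0.1695 - (2)·-0.1250) / (9) = -0.2698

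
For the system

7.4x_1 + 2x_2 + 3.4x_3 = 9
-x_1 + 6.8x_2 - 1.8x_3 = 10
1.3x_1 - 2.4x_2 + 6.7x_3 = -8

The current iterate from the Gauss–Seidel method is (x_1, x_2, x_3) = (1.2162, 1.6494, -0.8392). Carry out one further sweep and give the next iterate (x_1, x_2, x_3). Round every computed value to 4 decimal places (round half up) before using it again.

One sweep:
  x_1 = (9 - (2)·1.6494 - (3.4)·-0.8392) / (7.4) = 1.1560
  x_2 = (10 - (-1)·1.1560 - (-1.8)·-0.8392) / (6.8) = 1.4184
  x_3 = (-8 - (1.3)·1.1560 - (-2.4)·1.4184) / (6.7) = -0.9102

(1.1560, 1.4184, -0.9102)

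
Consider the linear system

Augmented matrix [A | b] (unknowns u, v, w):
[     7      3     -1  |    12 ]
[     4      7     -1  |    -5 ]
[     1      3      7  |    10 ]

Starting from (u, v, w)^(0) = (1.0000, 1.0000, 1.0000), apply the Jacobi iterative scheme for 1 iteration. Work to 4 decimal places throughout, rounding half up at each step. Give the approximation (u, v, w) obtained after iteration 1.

(1.4286, -1.1429, 0.8571)

Iteration 1:
  u = (12 - (3)·1.0000 - (-1)·1.0000) / (7) = 1.4286
  v = (-5 - (4)·1.0000 - (-1)·1.0000) / (7) = -1.1429
  w = (10 - (1)·1.0000 - (3)·1.0000) / (7) = 0.8571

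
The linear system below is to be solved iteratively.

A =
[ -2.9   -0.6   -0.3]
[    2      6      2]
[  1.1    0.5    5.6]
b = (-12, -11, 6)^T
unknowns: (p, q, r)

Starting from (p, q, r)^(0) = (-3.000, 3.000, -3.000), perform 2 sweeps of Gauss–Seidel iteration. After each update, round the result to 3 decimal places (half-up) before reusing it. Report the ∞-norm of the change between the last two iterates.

Iteration 1:
  p = (-12 - (-0.6)·3.000 - (-0.3)·-3.000) / (-2.9) = 3.828
  q = (-11 - (2)·3.828 - (2)·-3.000) / (6) = -2.109
  r = (6 - (1.1)·3.828 - (0.5)·-2.109) / (5.6) = 0.508
Iteration 2:
  p = (-12 - (-0.6)·-2.109 - (-0.3)·0.508) / (-2.9) = 4.522
  q = (-11 - (2)·4.522 - (2)·0.508) / (6) = -3.510
  r = (6 - (1.1)·4.522 - (0.5)·-3.510) / (5.6) = 0.497
Change: (0.694, -1.401, -0.011) → max |·| = 1.401

1.401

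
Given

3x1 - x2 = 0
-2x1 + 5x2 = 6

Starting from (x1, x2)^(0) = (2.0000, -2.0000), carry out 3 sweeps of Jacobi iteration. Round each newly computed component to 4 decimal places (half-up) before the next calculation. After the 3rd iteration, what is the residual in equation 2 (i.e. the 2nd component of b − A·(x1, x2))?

-0.7113

Iteration 1:
  x1 = (0 - (-1)·-2.0000) / (3) = -0.6667
  x2 = (6 - (-2)·2.0000) / (5) = 2.0000
Iteration 2:
  x1 = (0 - (-1)·2.0000) / (3) = 0.6667
  x2 = (6 - (-2)·-0.6667) / (5) = 0.9333
Iteration 3:
  x1 = (0 - (-1)·0.9333) / (3) = 0.3111
  x2 = (6 - (-2)·0.6667) / (5) = 1.4667
Residual b − A·x = (0.5334, -0.7113)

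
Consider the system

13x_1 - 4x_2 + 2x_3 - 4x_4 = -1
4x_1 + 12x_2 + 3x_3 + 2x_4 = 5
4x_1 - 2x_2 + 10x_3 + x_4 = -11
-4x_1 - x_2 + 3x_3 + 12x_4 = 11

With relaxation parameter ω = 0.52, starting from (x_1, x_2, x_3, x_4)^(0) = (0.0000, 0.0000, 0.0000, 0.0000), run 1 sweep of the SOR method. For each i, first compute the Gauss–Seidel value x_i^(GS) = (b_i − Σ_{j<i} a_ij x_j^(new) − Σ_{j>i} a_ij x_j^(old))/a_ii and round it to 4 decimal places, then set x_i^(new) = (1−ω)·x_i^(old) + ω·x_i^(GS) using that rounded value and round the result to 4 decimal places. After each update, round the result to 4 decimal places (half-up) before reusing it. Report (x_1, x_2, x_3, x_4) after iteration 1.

Iteration 1:
  x_1: GS value = (-1 - (-4)·0.0000 - (2)·0.0000 - (-4)·0.0000) / (13) = -0.0769;  x_1 ← (1−ω)·0.0000 + ω·-0.0769 = -0.0400
  x_2: GS value = (5 - (4)·-0.0400 - (3)·0.0000 - (2)·0.0000) / (12) = 0.4300;  x_2 ← (1−ω)·0.0000 + ω·0.4300 = 0.2236
  x_3: GS value = (-11 - (4)·-0.0400 - (-2)·0.2236 - (1)·0.0000) / (10) = -1.0393;  x_3 ← (1−ω)·0.0000 + ω·-1.0393 = -0.5404
  x_4: GS value = (11 - (-4)·-0.0400 - (-1)·0.2236 - (3)·-0.5404) / (12) = 1.0571;  x_4 ← (1−ω)·0.0000 + ω·1.0571 = 0.5497

(-0.0400, 0.2236, -0.5404, 0.5497)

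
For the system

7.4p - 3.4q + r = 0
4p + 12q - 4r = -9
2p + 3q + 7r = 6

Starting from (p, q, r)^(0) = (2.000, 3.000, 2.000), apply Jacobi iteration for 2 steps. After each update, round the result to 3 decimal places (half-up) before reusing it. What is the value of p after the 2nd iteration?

-0.209

Iteration 1:
  p = (0 - (-3.4)·3.000 - (1)·2.000) / (7.4) = 1.108
  q = (-9 - (4)·2.000 - (-4)·2.000) / (12) = -0.750
  r = (6 - (2)·2.000 - (3)·3.000) / (7) = -1.000
Iteration 2:
  p = (0 - (-3.4)·-0.750 - (1)·-1.000) / (7.4) = -0.209
  q = (-9 - (4)·1.108 - (-4)·-1.000) / (12) = -1.453
  r = (6 - (2)·1.108 - (3)·-0.750) / (7) = 0.862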